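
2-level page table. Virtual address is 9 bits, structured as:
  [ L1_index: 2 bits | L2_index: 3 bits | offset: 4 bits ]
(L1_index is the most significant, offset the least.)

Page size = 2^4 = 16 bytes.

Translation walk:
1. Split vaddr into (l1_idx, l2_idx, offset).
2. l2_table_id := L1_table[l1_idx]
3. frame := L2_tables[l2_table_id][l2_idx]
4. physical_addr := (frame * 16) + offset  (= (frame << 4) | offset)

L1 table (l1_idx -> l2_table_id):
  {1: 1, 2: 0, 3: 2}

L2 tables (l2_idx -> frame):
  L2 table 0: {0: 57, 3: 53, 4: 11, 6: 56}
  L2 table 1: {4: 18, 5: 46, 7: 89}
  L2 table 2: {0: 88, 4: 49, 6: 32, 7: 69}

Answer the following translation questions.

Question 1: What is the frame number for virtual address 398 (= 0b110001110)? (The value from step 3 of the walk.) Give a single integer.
vaddr = 398: l1_idx=3, l2_idx=0
L1[3] = 2; L2[2][0] = 88

Answer: 88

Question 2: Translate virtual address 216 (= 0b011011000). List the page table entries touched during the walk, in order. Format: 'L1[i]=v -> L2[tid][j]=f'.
Answer: L1[1]=1 -> L2[1][5]=46

Derivation:
vaddr = 216 = 0b011011000
Split: l1_idx=1, l2_idx=5, offset=8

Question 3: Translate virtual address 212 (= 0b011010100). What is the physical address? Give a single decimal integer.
vaddr = 212 = 0b011010100
Split: l1_idx=1, l2_idx=5, offset=4
L1[1] = 1
L2[1][5] = 46
paddr = 46 * 16 + 4 = 740

Answer: 740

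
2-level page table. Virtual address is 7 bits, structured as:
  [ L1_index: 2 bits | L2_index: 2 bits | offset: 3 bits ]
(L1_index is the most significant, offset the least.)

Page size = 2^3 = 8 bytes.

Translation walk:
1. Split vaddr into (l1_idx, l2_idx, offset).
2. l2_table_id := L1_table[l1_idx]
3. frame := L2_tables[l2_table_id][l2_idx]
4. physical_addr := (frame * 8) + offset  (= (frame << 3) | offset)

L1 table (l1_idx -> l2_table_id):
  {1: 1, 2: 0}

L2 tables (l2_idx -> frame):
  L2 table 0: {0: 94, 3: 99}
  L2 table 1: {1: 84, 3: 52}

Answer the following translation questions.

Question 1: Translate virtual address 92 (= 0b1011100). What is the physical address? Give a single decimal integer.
Answer: 796

Derivation:
vaddr = 92 = 0b1011100
Split: l1_idx=2, l2_idx=3, offset=4
L1[2] = 0
L2[0][3] = 99
paddr = 99 * 8 + 4 = 796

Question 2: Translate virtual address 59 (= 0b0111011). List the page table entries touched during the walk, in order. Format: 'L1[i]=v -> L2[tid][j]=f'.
Answer: L1[1]=1 -> L2[1][3]=52

Derivation:
vaddr = 59 = 0b0111011
Split: l1_idx=1, l2_idx=3, offset=3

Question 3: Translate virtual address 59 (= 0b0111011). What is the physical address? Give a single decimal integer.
Answer: 419

Derivation:
vaddr = 59 = 0b0111011
Split: l1_idx=1, l2_idx=3, offset=3
L1[1] = 1
L2[1][3] = 52
paddr = 52 * 8 + 3 = 419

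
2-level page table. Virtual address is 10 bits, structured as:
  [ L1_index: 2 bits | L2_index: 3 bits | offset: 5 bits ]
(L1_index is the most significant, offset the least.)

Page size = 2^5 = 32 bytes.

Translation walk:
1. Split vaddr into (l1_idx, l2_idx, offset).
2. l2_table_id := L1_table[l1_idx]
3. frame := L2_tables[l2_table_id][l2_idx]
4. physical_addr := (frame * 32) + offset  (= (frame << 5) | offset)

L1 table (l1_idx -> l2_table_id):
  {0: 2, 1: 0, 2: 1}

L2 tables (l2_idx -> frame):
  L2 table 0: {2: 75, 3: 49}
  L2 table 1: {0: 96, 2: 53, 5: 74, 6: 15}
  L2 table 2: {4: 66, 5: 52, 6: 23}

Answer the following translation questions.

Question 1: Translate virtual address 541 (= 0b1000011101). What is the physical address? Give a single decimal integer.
vaddr = 541 = 0b1000011101
Split: l1_idx=2, l2_idx=0, offset=29
L1[2] = 1
L2[1][0] = 96
paddr = 96 * 32 + 29 = 3101

Answer: 3101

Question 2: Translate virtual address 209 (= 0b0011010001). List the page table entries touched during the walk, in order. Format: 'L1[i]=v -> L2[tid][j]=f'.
vaddr = 209 = 0b0011010001
Split: l1_idx=0, l2_idx=6, offset=17

Answer: L1[0]=2 -> L2[2][6]=23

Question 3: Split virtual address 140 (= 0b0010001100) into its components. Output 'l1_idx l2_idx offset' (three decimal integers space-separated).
vaddr = 140 = 0b0010001100
  top 2 bits -> l1_idx = 0
  next 3 bits -> l2_idx = 4
  bottom 5 bits -> offset = 12

Answer: 0 4 12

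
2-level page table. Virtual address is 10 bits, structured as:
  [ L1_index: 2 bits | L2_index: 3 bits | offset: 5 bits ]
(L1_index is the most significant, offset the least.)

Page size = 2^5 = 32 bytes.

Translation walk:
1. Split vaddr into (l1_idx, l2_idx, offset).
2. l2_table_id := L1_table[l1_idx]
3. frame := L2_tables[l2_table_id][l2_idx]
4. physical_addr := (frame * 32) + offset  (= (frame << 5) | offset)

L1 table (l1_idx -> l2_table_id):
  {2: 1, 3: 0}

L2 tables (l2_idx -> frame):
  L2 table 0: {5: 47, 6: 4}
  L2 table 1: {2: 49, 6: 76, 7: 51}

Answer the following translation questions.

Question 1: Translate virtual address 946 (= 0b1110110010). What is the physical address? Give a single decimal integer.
vaddr = 946 = 0b1110110010
Split: l1_idx=3, l2_idx=5, offset=18
L1[3] = 0
L2[0][5] = 47
paddr = 47 * 32 + 18 = 1522

Answer: 1522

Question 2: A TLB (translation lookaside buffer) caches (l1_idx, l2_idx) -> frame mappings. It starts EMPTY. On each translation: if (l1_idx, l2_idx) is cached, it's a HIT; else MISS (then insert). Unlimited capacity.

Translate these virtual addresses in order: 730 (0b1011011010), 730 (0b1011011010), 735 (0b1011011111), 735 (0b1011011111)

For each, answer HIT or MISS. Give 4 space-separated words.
Answer: MISS HIT HIT HIT

Derivation:
vaddr=730: (2,6) not in TLB -> MISS, insert
vaddr=730: (2,6) in TLB -> HIT
vaddr=735: (2,6) in TLB -> HIT
vaddr=735: (2,6) in TLB -> HIT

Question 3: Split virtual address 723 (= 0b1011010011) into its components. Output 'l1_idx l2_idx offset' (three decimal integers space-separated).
Answer: 2 6 19

Derivation:
vaddr = 723 = 0b1011010011
  top 2 bits -> l1_idx = 2
  next 3 bits -> l2_idx = 6
  bottom 5 bits -> offset = 19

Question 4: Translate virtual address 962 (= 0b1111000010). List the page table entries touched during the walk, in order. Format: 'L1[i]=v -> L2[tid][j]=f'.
vaddr = 962 = 0b1111000010
Split: l1_idx=3, l2_idx=6, offset=2

Answer: L1[3]=0 -> L2[0][6]=4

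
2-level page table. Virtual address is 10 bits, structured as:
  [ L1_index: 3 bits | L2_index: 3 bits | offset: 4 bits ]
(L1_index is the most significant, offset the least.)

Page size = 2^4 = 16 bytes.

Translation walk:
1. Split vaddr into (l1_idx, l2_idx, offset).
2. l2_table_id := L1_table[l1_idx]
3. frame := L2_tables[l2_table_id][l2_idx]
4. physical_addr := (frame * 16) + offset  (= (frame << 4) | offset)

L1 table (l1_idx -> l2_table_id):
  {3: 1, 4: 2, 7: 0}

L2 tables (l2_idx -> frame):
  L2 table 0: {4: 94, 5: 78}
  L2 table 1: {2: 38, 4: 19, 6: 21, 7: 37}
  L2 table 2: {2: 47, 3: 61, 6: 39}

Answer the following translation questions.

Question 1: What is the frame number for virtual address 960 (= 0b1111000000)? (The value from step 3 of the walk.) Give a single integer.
Answer: 94

Derivation:
vaddr = 960: l1_idx=7, l2_idx=4
L1[7] = 0; L2[0][4] = 94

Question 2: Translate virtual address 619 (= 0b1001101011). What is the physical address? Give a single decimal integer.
Answer: 635

Derivation:
vaddr = 619 = 0b1001101011
Split: l1_idx=4, l2_idx=6, offset=11
L1[4] = 2
L2[2][6] = 39
paddr = 39 * 16 + 11 = 635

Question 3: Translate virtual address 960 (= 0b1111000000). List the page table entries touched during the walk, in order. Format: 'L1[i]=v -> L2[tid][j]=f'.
vaddr = 960 = 0b1111000000
Split: l1_idx=7, l2_idx=4, offset=0

Answer: L1[7]=0 -> L2[0][4]=94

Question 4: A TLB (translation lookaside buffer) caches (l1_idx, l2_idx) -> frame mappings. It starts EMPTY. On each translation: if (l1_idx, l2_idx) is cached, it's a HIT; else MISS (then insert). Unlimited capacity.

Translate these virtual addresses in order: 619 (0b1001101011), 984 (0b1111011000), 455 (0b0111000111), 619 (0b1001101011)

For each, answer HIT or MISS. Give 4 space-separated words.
vaddr=619: (4,6) not in TLB -> MISS, insert
vaddr=984: (7,5) not in TLB -> MISS, insert
vaddr=455: (3,4) not in TLB -> MISS, insert
vaddr=619: (4,6) in TLB -> HIT

Answer: MISS MISS MISS HIT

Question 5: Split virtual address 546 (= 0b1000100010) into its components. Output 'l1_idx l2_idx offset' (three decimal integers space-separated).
vaddr = 546 = 0b1000100010
  top 3 bits -> l1_idx = 4
  next 3 bits -> l2_idx = 2
  bottom 4 bits -> offset = 2

Answer: 4 2 2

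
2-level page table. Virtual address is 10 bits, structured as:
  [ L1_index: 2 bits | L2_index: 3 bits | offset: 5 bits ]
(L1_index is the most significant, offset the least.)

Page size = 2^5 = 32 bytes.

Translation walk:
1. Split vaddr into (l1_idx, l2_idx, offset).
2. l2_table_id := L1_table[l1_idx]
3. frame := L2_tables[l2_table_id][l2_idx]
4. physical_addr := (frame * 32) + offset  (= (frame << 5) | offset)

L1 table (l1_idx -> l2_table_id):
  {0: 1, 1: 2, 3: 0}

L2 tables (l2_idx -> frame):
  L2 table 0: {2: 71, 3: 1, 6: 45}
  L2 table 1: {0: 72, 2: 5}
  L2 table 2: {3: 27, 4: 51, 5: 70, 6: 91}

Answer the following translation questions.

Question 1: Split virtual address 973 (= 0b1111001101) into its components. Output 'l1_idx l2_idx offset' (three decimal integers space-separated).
vaddr = 973 = 0b1111001101
  top 2 bits -> l1_idx = 3
  next 3 bits -> l2_idx = 6
  bottom 5 bits -> offset = 13

Answer: 3 6 13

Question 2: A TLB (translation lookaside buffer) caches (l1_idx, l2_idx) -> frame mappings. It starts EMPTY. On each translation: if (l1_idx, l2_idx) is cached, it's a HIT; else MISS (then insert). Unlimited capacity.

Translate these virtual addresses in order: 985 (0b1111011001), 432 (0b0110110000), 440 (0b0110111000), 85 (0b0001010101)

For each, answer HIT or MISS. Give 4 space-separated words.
vaddr=985: (3,6) not in TLB -> MISS, insert
vaddr=432: (1,5) not in TLB -> MISS, insert
vaddr=440: (1,5) in TLB -> HIT
vaddr=85: (0,2) not in TLB -> MISS, insert

Answer: MISS MISS HIT MISS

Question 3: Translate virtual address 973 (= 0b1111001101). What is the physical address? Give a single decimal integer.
vaddr = 973 = 0b1111001101
Split: l1_idx=3, l2_idx=6, offset=13
L1[3] = 0
L2[0][6] = 45
paddr = 45 * 32 + 13 = 1453

Answer: 1453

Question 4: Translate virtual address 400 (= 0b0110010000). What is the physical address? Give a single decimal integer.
Answer: 1648

Derivation:
vaddr = 400 = 0b0110010000
Split: l1_idx=1, l2_idx=4, offset=16
L1[1] = 2
L2[2][4] = 51
paddr = 51 * 32 + 16 = 1648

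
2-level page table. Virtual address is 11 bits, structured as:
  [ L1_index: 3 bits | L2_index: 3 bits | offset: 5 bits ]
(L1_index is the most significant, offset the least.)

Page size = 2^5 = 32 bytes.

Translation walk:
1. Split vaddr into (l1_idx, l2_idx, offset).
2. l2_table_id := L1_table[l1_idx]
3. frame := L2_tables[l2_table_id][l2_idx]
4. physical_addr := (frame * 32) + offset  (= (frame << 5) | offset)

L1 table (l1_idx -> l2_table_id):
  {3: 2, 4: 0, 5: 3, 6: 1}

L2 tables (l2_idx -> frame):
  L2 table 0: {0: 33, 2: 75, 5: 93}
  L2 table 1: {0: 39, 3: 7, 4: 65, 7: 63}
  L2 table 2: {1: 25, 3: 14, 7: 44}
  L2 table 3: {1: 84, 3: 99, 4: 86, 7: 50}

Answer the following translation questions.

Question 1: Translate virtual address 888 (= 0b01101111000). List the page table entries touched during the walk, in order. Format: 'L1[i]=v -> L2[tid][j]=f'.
vaddr = 888 = 0b01101111000
Split: l1_idx=3, l2_idx=3, offset=24

Answer: L1[3]=2 -> L2[2][3]=14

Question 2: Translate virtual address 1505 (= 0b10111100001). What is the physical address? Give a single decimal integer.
Answer: 1601

Derivation:
vaddr = 1505 = 0b10111100001
Split: l1_idx=5, l2_idx=7, offset=1
L1[5] = 3
L2[3][7] = 50
paddr = 50 * 32 + 1 = 1601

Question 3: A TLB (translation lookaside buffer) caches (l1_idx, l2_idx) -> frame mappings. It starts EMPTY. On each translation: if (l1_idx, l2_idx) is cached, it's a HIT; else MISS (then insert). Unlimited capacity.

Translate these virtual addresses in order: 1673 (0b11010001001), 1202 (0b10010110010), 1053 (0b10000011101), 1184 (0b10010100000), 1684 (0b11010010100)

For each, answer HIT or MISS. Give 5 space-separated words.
Answer: MISS MISS MISS HIT HIT

Derivation:
vaddr=1673: (6,4) not in TLB -> MISS, insert
vaddr=1202: (4,5) not in TLB -> MISS, insert
vaddr=1053: (4,0) not in TLB -> MISS, insert
vaddr=1184: (4,5) in TLB -> HIT
vaddr=1684: (6,4) in TLB -> HIT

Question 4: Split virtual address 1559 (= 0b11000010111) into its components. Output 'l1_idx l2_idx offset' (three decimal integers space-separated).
Answer: 6 0 23

Derivation:
vaddr = 1559 = 0b11000010111
  top 3 bits -> l1_idx = 6
  next 3 bits -> l2_idx = 0
  bottom 5 bits -> offset = 23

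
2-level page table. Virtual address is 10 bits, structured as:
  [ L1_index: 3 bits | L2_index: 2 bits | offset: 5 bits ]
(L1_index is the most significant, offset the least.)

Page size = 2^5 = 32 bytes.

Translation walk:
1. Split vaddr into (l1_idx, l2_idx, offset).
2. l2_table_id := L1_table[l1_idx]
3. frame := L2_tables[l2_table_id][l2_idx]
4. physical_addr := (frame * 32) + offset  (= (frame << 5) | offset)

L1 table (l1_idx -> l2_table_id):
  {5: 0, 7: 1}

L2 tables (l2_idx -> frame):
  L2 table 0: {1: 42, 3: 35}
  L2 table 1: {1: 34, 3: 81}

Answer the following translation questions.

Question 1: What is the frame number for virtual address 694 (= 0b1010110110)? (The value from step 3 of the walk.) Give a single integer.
Answer: 42

Derivation:
vaddr = 694: l1_idx=5, l2_idx=1
L1[5] = 0; L2[0][1] = 42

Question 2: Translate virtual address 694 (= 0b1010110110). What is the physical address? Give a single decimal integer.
vaddr = 694 = 0b1010110110
Split: l1_idx=5, l2_idx=1, offset=22
L1[5] = 0
L2[0][1] = 42
paddr = 42 * 32 + 22 = 1366

Answer: 1366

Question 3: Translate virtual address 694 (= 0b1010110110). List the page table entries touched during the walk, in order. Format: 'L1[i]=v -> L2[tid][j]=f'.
Answer: L1[5]=0 -> L2[0][1]=42

Derivation:
vaddr = 694 = 0b1010110110
Split: l1_idx=5, l2_idx=1, offset=22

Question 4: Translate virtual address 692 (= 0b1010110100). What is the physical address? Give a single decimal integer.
vaddr = 692 = 0b1010110100
Split: l1_idx=5, l2_idx=1, offset=20
L1[5] = 0
L2[0][1] = 42
paddr = 42 * 32 + 20 = 1364

Answer: 1364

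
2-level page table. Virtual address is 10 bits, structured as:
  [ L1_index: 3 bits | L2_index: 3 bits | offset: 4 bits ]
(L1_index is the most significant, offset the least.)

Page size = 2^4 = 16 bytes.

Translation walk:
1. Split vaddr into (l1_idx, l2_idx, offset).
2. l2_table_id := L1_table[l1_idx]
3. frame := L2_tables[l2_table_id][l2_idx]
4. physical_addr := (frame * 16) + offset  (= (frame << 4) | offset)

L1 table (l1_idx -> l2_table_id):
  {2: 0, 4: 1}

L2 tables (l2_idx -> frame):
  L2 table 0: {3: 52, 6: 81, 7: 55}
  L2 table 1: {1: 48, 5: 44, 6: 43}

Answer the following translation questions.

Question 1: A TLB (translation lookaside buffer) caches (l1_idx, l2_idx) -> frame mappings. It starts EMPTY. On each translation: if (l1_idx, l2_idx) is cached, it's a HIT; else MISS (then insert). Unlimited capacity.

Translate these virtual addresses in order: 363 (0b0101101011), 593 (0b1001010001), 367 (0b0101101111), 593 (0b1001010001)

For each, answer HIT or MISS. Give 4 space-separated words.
Answer: MISS MISS HIT HIT

Derivation:
vaddr=363: (2,6) not in TLB -> MISS, insert
vaddr=593: (4,5) not in TLB -> MISS, insert
vaddr=367: (2,6) in TLB -> HIT
vaddr=593: (4,5) in TLB -> HIT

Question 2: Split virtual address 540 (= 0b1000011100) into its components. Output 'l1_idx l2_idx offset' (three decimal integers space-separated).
Answer: 4 1 12

Derivation:
vaddr = 540 = 0b1000011100
  top 3 bits -> l1_idx = 4
  next 3 bits -> l2_idx = 1
  bottom 4 bits -> offset = 12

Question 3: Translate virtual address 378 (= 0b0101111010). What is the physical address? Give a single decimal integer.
vaddr = 378 = 0b0101111010
Split: l1_idx=2, l2_idx=7, offset=10
L1[2] = 0
L2[0][7] = 55
paddr = 55 * 16 + 10 = 890

Answer: 890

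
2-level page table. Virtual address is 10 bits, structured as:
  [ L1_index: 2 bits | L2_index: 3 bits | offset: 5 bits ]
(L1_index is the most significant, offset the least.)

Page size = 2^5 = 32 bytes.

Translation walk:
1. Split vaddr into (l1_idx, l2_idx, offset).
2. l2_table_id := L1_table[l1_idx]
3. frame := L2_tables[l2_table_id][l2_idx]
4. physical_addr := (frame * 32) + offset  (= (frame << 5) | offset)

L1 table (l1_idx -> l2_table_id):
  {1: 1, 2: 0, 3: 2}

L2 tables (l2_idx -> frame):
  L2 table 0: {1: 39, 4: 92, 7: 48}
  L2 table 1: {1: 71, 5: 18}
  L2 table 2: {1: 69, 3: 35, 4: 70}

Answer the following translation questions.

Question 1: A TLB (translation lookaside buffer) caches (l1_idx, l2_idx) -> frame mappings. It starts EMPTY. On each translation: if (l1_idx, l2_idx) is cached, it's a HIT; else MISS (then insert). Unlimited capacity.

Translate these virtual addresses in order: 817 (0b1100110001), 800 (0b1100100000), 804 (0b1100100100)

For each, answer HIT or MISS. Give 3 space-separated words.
vaddr=817: (3,1) not in TLB -> MISS, insert
vaddr=800: (3,1) in TLB -> HIT
vaddr=804: (3,1) in TLB -> HIT

Answer: MISS HIT HIT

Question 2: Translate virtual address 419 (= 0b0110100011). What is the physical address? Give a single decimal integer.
Answer: 579

Derivation:
vaddr = 419 = 0b0110100011
Split: l1_idx=1, l2_idx=5, offset=3
L1[1] = 1
L2[1][5] = 18
paddr = 18 * 32 + 3 = 579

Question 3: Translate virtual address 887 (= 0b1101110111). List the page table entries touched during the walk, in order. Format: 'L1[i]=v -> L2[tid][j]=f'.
vaddr = 887 = 0b1101110111
Split: l1_idx=3, l2_idx=3, offset=23

Answer: L1[3]=2 -> L2[2][3]=35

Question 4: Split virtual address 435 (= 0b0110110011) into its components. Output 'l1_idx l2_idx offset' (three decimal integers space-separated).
vaddr = 435 = 0b0110110011
  top 2 bits -> l1_idx = 1
  next 3 bits -> l2_idx = 5
  bottom 5 bits -> offset = 19

Answer: 1 5 19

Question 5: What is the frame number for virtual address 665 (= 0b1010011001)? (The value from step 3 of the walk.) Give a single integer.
Answer: 92

Derivation:
vaddr = 665: l1_idx=2, l2_idx=4
L1[2] = 0; L2[0][4] = 92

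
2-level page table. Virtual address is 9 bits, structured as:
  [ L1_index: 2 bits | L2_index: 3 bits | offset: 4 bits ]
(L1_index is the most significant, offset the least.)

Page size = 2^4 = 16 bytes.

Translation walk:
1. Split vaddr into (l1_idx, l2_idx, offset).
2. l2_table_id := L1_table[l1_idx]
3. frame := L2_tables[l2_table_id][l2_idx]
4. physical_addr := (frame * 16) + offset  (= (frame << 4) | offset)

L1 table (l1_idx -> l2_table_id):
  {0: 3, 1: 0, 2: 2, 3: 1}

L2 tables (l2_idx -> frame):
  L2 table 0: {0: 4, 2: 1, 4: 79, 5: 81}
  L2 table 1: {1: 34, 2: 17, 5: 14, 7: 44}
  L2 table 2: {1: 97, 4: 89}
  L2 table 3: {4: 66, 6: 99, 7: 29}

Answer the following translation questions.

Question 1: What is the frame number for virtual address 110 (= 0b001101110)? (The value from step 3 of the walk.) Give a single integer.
vaddr = 110: l1_idx=0, l2_idx=6
L1[0] = 3; L2[3][6] = 99

Answer: 99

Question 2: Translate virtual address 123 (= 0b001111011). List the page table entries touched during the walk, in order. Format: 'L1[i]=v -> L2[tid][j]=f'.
vaddr = 123 = 0b001111011
Split: l1_idx=0, l2_idx=7, offset=11

Answer: L1[0]=3 -> L2[3][7]=29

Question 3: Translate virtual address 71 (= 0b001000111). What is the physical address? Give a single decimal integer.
vaddr = 71 = 0b001000111
Split: l1_idx=0, l2_idx=4, offset=7
L1[0] = 3
L2[3][4] = 66
paddr = 66 * 16 + 7 = 1063

Answer: 1063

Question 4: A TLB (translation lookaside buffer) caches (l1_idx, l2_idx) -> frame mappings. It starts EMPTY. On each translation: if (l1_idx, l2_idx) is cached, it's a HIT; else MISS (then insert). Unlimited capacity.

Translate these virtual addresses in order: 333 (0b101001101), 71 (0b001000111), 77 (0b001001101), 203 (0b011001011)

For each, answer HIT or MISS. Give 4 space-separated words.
Answer: MISS MISS HIT MISS

Derivation:
vaddr=333: (2,4) not in TLB -> MISS, insert
vaddr=71: (0,4) not in TLB -> MISS, insert
vaddr=77: (0,4) in TLB -> HIT
vaddr=203: (1,4) not in TLB -> MISS, insert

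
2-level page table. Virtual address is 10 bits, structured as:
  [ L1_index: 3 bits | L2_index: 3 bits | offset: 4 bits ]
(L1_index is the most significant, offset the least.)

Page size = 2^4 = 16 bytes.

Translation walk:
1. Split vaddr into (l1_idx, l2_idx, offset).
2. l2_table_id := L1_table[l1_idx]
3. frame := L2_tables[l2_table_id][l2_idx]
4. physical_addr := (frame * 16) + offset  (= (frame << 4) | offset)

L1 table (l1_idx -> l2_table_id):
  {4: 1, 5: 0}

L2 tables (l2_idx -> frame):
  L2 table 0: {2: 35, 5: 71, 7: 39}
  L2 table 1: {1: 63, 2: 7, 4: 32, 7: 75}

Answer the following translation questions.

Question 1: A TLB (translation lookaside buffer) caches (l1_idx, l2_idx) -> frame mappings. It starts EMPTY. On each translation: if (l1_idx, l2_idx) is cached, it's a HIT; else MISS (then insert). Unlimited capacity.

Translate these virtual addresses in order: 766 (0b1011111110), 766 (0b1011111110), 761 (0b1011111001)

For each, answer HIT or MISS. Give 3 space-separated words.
vaddr=766: (5,7) not in TLB -> MISS, insert
vaddr=766: (5,7) in TLB -> HIT
vaddr=761: (5,7) in TLB -> HIT

Answer: MISS HIT HIT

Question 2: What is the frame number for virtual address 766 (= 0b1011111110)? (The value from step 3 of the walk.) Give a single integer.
vaddr = 766: l1_idx=5, l2_idx=7
L1[5] = 0; L2[0][7] = 39

Answer: 39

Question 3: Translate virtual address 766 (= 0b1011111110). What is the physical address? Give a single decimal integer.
Answer: 638

Derivation:
vaddr = 766 = 0b1011111110
Split: l1_idx=5, l2_idx=7, offset=14
L1[5] = 0
L2[0][7] = 39
paddr = 39 * 16 + 14 = 638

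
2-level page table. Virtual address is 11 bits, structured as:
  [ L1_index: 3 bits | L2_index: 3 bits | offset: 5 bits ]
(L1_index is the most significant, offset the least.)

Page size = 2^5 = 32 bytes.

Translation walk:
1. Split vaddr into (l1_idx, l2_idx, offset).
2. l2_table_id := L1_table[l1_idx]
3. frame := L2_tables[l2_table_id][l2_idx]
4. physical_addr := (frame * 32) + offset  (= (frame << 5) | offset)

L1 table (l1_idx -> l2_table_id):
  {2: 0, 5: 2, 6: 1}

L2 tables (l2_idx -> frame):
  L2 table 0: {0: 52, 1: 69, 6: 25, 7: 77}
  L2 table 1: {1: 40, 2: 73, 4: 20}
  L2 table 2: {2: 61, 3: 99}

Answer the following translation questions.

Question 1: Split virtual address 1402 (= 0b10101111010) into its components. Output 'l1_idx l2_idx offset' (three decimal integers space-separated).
vaddr = 1402 = 0b10101111010
  top 3 bits -> l1_idx = 5
  next 3 bits -> l2_idx = 3
  bottom 5 bits -> offset = 26

Answer: 5 3 26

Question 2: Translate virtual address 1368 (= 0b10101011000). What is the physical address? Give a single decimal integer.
Answer: 1976

Derivation:
vaddr = 1368 = 0b10101011000
Split: l1_idx=5, l2_idx=2, offset=24
L1[5] = 2
L2[2][2] = 61
paddr = 61 * 32 + 24 = 1976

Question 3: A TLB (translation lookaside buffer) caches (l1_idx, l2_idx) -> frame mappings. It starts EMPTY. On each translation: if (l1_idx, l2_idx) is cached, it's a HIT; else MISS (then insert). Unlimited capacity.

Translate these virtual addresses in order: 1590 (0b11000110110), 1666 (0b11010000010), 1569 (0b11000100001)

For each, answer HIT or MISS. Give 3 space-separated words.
vaddr=1590: (6,1) not in TLB -> MISS, insert
vaddr=1666: (6,4) not in TLB -> MISS, insert
vaddr=1569: (6,1) in TLB -> HIT

Answer: MISS MISS HIT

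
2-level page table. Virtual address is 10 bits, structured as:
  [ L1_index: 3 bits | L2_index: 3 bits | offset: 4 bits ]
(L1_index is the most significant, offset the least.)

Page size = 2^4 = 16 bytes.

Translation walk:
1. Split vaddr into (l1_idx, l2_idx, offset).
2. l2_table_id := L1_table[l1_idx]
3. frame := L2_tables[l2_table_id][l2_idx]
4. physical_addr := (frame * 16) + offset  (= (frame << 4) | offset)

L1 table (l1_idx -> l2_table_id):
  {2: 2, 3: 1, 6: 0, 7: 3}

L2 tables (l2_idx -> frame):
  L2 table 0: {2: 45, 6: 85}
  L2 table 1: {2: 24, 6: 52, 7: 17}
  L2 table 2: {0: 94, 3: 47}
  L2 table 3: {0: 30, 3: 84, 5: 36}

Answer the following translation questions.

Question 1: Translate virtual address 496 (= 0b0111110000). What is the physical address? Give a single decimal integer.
Answer: 272

Derivation:
vaddr = 496 = 0b0111110000
Split: l1_idx=3, l2_idx=7, offset=0
L1[3] = 1
L2[1][7] = 17
paddr = 17 * 16 + 0 = 272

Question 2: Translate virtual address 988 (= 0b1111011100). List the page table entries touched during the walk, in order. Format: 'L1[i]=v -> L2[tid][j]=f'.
vaddr = 988 = 0b1111011100
Split: l1_idx=7, l2_idx=5, offset=12

Answer: L1[7]=3 -> L2[3][5]=36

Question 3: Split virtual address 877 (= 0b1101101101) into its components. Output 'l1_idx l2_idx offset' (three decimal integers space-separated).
vaddr = 877 = 0b1101101101
  top 3 bits -> l1_idx = 6
  next 3 bits -> l2_idx = 6
  bottom 4 bits -> offset = 13

Answer: 6 6 13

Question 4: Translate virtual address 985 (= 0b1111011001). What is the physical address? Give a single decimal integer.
Answer: 585

Derivation:
vaddr = 985 = 0b1111011001
Split: l1_idx=7, l2_idx=5, offset=9
L1[7] = 3
L2[3][5] = 36
paddr = 36 * 16 + 9 = 585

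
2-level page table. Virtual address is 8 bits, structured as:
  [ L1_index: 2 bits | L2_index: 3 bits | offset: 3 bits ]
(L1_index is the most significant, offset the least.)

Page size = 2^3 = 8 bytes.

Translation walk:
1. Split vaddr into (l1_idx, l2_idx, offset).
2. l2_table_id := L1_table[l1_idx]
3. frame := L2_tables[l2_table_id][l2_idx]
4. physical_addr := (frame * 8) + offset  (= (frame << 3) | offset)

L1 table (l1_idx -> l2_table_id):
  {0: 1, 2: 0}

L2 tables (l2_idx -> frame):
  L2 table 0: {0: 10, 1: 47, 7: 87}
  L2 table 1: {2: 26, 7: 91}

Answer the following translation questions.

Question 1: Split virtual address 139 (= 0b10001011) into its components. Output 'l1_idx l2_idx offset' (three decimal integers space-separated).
Answer: 2 1 3

Derivation:
vaddr = 139 = 0b10001011
  top 2 bits -> l1_idx = 2
  next 3 bits -> l2_idx = 1
  bottom 3 bits -> offset = 3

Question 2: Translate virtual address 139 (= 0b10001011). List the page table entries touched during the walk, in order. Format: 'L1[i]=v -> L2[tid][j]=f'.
Answer: L1[2]=0 -> L2[0][1]=47

Derivation:
vaddr = 139 = 0b10001011
Split: l1_idx=2, l2_idx=1, offset=3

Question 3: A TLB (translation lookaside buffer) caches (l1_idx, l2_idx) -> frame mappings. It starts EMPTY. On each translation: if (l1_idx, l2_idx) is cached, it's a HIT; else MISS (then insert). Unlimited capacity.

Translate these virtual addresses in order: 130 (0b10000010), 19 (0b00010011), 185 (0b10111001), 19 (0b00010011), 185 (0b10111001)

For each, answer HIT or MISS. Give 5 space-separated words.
Answer: MISS MISS MISS HIT HIT

Derivation:
vaddr=130: (2,0) not in TLB -> MISS, insert
vaddr=19: (0,2) not in TLB -> MISS, insert
vaddr=185: (2,7) not in TLB -> MISS, insert
vaddr=19: (0,2) in TLB -> HIT
vaddr=185: (2,7) in TLB -> HIT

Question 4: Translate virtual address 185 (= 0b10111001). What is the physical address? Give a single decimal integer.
Answer: 697

Derivation:
vaddr = 185 = 0b10111001
Split: l1_idx=2, l2_idx=7, offset=1
L1[2] = 0
L2[0][7] = 87
paddr = 87 * 8 + 1 = 697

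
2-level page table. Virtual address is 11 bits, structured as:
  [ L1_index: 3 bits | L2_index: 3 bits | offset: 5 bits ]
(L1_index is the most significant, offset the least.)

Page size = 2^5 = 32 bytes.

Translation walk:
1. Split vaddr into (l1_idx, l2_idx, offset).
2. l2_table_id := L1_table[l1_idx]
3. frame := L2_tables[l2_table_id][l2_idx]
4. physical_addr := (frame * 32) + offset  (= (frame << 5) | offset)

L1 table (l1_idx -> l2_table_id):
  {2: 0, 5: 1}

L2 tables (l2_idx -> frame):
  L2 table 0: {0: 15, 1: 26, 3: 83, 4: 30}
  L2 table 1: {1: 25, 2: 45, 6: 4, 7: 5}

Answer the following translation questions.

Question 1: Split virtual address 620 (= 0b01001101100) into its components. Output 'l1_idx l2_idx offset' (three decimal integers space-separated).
Answer: 2 3 12

Derivation:
vaddr = 620 = 0b01001101100
  top 3 bits -> l1_idx = 2
  next 3 bits -> l2_idx = 3
  bottom 5 bits -> offset = 12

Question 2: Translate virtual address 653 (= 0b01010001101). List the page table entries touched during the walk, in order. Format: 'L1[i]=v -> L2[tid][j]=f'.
vaddr = 653 = 0b01010001101
Split: l1_idx=2, l2_idx=4, offset=13

Answer: L1[2]=0 -> L2[0][4]=30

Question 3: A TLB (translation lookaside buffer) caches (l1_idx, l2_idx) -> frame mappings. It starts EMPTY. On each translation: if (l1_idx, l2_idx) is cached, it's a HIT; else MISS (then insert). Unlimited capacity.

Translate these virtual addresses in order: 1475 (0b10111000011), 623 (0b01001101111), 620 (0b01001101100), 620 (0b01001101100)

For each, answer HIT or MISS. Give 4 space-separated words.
vaddr=1475: (5,6) not in TLB -> MISS, insert
vaddr=623: (2,3) not in TLB -> MISS, insert
vaddr=620: (2,3) in TLB -> HIT
vaddr=620: (2,3) in TLB -> HIT

Answer: MISS MISS HIT HIT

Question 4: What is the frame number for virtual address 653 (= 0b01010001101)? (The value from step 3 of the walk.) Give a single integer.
Answer: 30

Derivation:
vaddr = 653: l1_idx=2, l2_idx=4
L1[2] = 0; L2[0][4] = 30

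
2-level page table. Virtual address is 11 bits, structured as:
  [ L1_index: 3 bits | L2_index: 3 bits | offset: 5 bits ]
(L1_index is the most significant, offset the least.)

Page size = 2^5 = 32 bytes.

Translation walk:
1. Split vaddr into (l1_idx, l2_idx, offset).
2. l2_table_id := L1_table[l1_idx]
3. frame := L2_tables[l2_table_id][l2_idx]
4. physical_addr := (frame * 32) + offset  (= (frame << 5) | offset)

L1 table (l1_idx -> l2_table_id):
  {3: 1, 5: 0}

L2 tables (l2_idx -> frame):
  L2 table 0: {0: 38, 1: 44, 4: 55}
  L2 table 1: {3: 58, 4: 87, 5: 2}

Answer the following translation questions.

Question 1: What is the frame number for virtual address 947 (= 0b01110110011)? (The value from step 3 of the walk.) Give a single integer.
vaddr = 947: l1_idx=3, l2_idx=5
L1[3] = 1; L2[1][5] = 2

Answer: 2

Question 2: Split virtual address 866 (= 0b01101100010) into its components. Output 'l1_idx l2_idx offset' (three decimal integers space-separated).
vaddr = 866 = 0b01101100010
  top 3 bits -> l1_idx = 3
  next 3 bits -> l2_idx = 3
  bottom 5 bits -> offset = 2

Answer: 3 3 2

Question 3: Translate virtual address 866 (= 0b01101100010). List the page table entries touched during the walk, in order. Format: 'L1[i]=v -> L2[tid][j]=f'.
vaddr = 866 = 0b01101100010
Split: l1_idx=3, l2_idx=3, offset=2

Answer: L1[3]=1 -> L2[1][3]=58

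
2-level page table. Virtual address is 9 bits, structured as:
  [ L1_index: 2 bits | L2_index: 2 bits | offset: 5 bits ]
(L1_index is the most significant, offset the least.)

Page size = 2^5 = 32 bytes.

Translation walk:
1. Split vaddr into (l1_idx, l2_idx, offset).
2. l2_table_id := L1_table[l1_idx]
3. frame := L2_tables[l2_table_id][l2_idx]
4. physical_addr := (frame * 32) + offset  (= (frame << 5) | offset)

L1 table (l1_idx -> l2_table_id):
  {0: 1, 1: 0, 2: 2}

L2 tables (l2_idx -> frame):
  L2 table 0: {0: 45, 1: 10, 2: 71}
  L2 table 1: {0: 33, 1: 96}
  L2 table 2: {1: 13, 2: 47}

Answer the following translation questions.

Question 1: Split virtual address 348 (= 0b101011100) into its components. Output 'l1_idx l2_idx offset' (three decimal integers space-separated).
Answer: 2 2 28

Derivation:
vaddr = 348 = 0b101011100
  top 2 bits -> l1_idx = 2
  next 2 bits -> l2_idx = 2
  bottom 5 bits -> offset = 28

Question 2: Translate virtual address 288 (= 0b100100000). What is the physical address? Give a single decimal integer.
Answer: 416

Derivation:
vaddr = 288 = 0b100100000
Split: l1_idx=2, l2_idx=1, offset=0
L1[2] = 2
L2[2][1] = 13
paddr = 13 * 32 + 0 = 416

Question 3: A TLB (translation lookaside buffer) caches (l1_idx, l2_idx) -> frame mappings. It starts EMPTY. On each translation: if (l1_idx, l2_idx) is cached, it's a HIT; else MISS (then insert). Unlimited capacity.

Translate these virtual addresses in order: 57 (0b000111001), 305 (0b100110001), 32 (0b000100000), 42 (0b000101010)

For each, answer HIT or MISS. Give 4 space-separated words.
vaddr=57: (0,1) not in TLB -> MISS, insert
vaddr=305: (2,1) not in TLB -> MISS, insert
vaddr=32: (0,1) in TLB -> HIT
vaddr=42: (0,1) in TLB -> HIT

Answer: MISS MISS HIT HIT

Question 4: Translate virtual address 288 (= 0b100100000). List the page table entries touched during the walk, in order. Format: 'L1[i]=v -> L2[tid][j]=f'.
vaddr = 288 = 0b100100000
Split: l1_idx=2, l2_idx=1, offset=0

Answer: L1[2]=2 -> L2[2][1]=13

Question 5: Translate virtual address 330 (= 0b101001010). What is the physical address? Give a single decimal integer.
Answer: 1514

Derivation:
vaddr = 330 = 0b101001010
Split: l1_idx=2, l2_idx=2, offset=10
L1[2] = 2
L2[2][2] = 47
paddr = 47 * 32 + 10 = 1514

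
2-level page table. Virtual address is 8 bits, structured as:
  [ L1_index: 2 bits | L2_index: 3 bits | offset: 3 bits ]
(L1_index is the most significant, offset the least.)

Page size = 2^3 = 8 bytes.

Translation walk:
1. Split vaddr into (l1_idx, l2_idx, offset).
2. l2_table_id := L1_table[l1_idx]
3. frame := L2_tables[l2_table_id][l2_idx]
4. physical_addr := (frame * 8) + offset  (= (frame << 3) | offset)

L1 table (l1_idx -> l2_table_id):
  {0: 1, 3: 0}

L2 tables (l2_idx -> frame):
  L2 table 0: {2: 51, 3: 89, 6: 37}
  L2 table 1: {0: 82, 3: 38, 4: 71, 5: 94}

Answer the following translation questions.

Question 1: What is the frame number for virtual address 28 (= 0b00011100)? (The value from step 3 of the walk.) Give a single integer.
vaddr = 28: l1_idx=0, l2_idx=3
L1[0] = 1; L2[1][3] = 38

Answer: 38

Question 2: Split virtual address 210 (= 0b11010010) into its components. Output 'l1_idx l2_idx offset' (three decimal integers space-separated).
vaddr = 210 = 0b11010010
  top 2 bits -> l1_idx = 3
  next 3 bits -> l2_idx = 2
  bottom 3 bits -> offset = 2

Answer: 3 2 2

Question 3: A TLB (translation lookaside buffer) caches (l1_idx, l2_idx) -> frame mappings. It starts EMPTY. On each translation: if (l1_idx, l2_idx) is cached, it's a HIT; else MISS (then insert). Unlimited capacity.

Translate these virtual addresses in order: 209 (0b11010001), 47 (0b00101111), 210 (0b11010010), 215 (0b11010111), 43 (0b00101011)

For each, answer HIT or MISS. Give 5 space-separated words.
Answer: MISS MISS HIT HIT HIT

Derivation:
vaddr=209: (3,2) not in TLB -> MISS, insert
vaddr=47: (0,5) not in TLB -> MISS, insert
vaddr=210: (3,2) in TLB -> HIT
vaddr=215: (3,2) in TLB -> HIT
vaddr=43: (0,5) in TLB -> HIT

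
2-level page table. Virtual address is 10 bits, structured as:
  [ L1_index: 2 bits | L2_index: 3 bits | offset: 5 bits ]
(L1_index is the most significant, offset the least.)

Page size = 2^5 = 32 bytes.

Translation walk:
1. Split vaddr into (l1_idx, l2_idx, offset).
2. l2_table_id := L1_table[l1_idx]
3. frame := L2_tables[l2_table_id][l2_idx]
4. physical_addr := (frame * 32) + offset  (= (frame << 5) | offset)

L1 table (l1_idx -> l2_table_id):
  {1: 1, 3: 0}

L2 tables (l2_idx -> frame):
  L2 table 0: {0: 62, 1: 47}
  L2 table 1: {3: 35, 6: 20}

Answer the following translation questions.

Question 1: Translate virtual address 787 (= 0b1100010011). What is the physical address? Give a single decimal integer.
vaddr = 787 = 0b1100010011
Split: l1_idx=3, l2_idx=0, offset=19
L1[3] = 0
L2[0][0] = 62
paddr = 62 * 32 + 19 = 2003

Answer: 2003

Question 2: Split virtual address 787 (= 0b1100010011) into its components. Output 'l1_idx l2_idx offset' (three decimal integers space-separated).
vaddr = 787 = 0b1100010011
  top 2 bits -> l1_idx = 3
  next 3 bits -> l2_idx = 0
  bottom 5 bits -> offset = 19

Answer: 3 0 19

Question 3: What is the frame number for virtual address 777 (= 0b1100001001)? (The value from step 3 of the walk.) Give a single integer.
Answer: 62

Derivation:
vaddr = 777: l1_idx=3, l2_idx=0
L1[3] = 0; L2[0][0] = 62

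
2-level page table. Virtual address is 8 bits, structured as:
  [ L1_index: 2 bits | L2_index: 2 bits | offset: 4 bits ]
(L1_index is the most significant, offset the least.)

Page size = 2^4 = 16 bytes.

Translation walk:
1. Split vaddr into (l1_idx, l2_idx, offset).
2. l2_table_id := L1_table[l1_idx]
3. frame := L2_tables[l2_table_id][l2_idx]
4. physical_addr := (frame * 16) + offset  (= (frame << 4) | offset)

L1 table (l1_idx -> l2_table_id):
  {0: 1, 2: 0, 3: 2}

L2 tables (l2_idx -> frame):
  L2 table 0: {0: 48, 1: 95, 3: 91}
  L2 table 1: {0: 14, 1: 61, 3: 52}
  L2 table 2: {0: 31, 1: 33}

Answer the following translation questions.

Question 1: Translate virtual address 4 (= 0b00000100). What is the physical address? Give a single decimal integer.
Answer: 228

Derivation:
vaddr = 4 = 0b00000100
Split: l1_idx=0, l2_idx=0, offset=4
L1[0] = 1
L2[1][0] = 14
paddr = 14 * 16 + 4 = 228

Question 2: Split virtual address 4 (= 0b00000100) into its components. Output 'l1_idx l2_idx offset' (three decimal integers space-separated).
Answer: 0 0 4

Derivation:
vaddr = 4 = 0b00000100
  top 2 bits -> l1_idx = 0
  next 2 bits -> l2_idx = 0
  bottom 4 bits -> offset = 4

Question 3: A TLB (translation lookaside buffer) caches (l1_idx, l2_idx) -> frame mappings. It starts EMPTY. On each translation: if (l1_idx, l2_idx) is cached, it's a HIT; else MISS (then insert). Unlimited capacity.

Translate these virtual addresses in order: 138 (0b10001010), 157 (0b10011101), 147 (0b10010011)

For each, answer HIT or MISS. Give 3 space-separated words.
Answer: MISS MISS HIT

Derivation:
vaddr=138: (2,0) not in TLB -> MISS, insert
vaddr=157: (2,1) not in TLB -> MISS, insert
vaddr=147: (2,1) in TLB -> HIT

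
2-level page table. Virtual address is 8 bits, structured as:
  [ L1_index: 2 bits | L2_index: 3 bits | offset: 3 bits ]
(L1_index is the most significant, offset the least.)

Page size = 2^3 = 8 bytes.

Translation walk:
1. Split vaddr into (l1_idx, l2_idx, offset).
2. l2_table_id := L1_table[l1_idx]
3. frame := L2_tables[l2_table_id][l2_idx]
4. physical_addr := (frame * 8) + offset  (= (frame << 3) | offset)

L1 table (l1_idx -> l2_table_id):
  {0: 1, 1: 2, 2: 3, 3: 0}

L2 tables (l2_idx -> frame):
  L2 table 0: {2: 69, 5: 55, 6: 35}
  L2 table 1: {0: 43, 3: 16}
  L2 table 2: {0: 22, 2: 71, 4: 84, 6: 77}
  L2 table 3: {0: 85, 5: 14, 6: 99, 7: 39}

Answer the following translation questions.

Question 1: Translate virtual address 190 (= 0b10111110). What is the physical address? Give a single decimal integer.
Answer: 318

Derivation:
vaddr = 190 = 0b10111110
Split: l1_idx=2, l2_idx=7, offset=6
L1[2] = 3
L2[3][7] = 39
paddr = 39 * 8 + 6 = 318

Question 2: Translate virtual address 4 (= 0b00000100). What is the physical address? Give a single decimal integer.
Answer: 348

Derivation:
vaddr = 4 = 0b00000100
Split: l1_idx=0, l2_idx=0, offset=4
L1[0] = 1
L2[1][0] = 43
paddr = 43 * 8 + 4 = 348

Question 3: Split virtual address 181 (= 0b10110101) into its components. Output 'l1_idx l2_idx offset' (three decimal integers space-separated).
vaddr = 181 = 0b10110101
  top 2 bits -> l1_idx = 2
  next 3 bits -> l2_idx = 6
  bottom 3 bits -> offset = 5

Answer: 2 6 5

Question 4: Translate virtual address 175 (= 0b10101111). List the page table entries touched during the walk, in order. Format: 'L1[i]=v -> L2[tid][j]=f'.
Answer: L1[2]=3 -> L2[3][5]=14

Derivation:
vaddr = 175 = 0b10101111
Split: l1_idx=2, l2_idx=5, offset=7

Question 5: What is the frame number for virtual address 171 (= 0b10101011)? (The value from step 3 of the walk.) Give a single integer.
vaddr = 171: l1_idx=2, l2_idx=5
L1[2] = 3; L2[3][5] = 14

Answer: 14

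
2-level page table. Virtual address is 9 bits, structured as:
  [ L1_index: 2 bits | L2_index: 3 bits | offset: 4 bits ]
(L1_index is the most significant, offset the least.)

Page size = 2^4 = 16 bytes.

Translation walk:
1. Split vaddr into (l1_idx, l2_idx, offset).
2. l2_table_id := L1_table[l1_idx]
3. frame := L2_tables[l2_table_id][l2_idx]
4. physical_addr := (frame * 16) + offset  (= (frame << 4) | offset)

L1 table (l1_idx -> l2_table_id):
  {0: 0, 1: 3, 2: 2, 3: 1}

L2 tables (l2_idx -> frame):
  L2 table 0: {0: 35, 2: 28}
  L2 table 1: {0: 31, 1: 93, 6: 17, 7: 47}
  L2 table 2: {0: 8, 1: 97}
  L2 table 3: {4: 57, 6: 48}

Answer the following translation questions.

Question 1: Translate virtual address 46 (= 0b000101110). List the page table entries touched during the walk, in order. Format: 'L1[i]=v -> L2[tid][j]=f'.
Answer: L1[0]=0 -> L2[0][2]=28

Derivation:
vaddr = 46 = 0b000101110
Split: l1_idx=0, l2_idx=2, offset=14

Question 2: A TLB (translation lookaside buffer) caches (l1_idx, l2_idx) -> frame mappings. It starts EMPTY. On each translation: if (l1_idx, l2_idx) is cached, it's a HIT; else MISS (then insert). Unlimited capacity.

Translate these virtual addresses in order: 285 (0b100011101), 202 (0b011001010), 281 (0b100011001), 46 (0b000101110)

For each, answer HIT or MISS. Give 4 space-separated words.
Answer: MISS MISS HIT MISS

Derivation:
vaddr=285: (2,1) not in TLB -> MISS, insert
vaddr=202: (1,4) not in TLB -> MISS, insert
vaddr=281: (2,1) in TLB -> HIT
vaddr=46: (0,2) not in TLB -> MISS, insert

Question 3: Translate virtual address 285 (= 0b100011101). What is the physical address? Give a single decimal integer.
vaddr = 285 = 0b100011101
Split: l1_idx=2, l2_idx=1, offset=13
L1[2] = 2
L2[2][1] = 97
paddr = 97 * 16 + 13 = 1565

Answer: 1565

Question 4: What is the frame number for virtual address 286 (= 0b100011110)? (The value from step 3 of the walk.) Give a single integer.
Answer: 97

Derivation:
vaddr = 286: l1_idx=2, l2_idx=1
L1[2] = 2; L2[2][1] = 97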